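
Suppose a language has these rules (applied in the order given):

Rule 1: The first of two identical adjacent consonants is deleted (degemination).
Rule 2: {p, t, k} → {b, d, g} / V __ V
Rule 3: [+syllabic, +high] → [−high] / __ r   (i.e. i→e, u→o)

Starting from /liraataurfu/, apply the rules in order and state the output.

Rule 1 (degemination): no segment meets the environment; /liraataurfu/ is unchanged.
Rule 2 (intervocalic voicing): /t/ is a voiceless stop between vowels /a/ and /a/, so it voices to [d]. /liraataurfu/ → liraadaurfu.
Rule 3 (pre-rhotic lowering): /i/ is a high vowel immediately before /r/, so it lowers to [e]. /u/ is a high vowel immediately before /r/, so it lowers to [o]. /liraadaurfu/ → leraadaorfu.

leraadaorfu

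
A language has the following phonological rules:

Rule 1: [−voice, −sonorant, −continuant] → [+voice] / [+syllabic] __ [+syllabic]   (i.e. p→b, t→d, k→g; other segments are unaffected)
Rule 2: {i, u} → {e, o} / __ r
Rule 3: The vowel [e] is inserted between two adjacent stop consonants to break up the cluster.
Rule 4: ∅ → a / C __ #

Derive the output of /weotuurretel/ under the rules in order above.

weoduorredela

Rule 1 (intervocalic voicing): /t/ is a voiceless stop between vowels /o/ and /u/, so it voices to [d]. /t/ is a voiceless stop between vowels /e/ and /e/, so it voices to [d]. /weotuurretel/ → weoduurredel.
Rule 2 (pre-rhotic lowering): /u/ is a high vowel immediately before /r/, so it lowers to [o]. /weoduurredel/ → weoduorredel.
Rule 3 (stop-cluster e-epenthesis): no segment meets the environment; /weoduorredel/ is unchanged.
Rule 4 (final a-epenthesis): the form ends in the consonant /l/, so [a] is inserted word-finally. /weoduorredel/ → weoduorredela.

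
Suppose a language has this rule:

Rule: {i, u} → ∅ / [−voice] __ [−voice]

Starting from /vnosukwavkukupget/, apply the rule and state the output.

/u/ is a high vowel flanked by voiceless consonants /s/ and /k/, so it deletes.
/u/ is a high vowel flanked by voiceless consonants /k/ and /k/, so it deletes.
/u/ is a high vowel flanked by voiceless consonants /k/ and /p/, so it deletes.
Surface form: [vnoskwavkkpget].

vnoskwavkkpget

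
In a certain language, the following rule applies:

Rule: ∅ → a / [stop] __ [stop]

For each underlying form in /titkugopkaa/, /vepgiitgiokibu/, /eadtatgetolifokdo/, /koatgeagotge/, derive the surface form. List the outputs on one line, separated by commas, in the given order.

/titkugopkaa/: /t/ and /k/ form a stop–stop cluster, so [a] is inserted between them. /p/ and /k/ form a stop–stop cluster, so [a] is inserted between them. → [titakugopakaa].
/vepgiitgiokibu/: /p/ and /g/ form a stop–stop cluster, so [a] is inserted between them. /t/ and /g/ form a stop–stop cluster, so [a] is inserted between them. → [vepagiitagiokibu].
/eadtatgetolifokdo/: /d/ and /t/ form a stop–stop cluster, so [a] is inserted between them. /t/ and /g/ form a stop–stop cluster, so [a] is inserted between them. /k/ and /d/ form a stop–stop cluster, so [a] is inserted between them. → [eadatatagetolifokado].
/koatgeagotge/: /t/ and /g/ form a stop–stop cluster, so [a] is inserted between them. /t/ and /g/ form a stop–stop cluster, so [a] is inserted between them. → [koatageagotage].

titakugopakaa, vepagiitagiokibu, eadatatagetolifokado, koatageagotage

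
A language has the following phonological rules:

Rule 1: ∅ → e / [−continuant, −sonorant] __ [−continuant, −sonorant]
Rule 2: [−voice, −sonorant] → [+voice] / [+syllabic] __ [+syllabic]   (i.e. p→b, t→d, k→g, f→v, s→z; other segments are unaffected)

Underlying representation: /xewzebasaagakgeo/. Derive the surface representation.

Rule 1 (stop-cluster e-epenthesis): /k/ and /g/ form a stop–stop cluster, so [e] is inserted between them. /xewzebasaagakgeo/ → xewzebasaagakegeo.
Rule 2 (intervocalic voicing): /s/ is a voiceless obstruent between vowels /a/ and /a/, so it voices to [z]. /k/ is a voiceless obstruent between vowels /a/ and /e/, so it voices to [g]. /xewzebasaagakegeo/ → xewzebazaagagegeo.

xewzebazaagagegeo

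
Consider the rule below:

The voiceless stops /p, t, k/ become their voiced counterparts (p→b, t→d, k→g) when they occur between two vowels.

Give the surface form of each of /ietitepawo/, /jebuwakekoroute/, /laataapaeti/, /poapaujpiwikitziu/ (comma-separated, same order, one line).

/ietitepawo/: /t/ is a voiceless stop between vowels /e/ and /i/, so it voices to [d]. /t/ is a voiceless stop between vowels /i/ and /e/, so it voices to [d]. /p/ is a voiceless stop between vowels /e/ and /a/, so it voices to [b]. → [iedidebawo].
/jebuwakekoroute/: /k/ is a voiceless stop between vowels /a/ and /e/, so it voices to [g]. /k/ is a voiceless stop between vowels /e/ and /o/, so it voices to [g]. /t/ is a voiceless stop between vowels /u/ and /e/, so it voices to [d]. → [jebuwagegoroude].
/laataapaeti/: /t/ is a voiceless stop between vowels /a/ and /a/, so it voices to [d]. /p/ is a voiceless stop between vowels /a/ and /a/, so it voices to [b]. /t/ is a voiceless stop between vowels /e/ and /i/, so it voices to [d]. → [laadaabaedi].
/poapaujpiwikitziu/: /p/ is a voiceless stop between vowels /a/ and /a/, so it voices to [b]. /k/ is a voiceless stop between vowels /i/ and /i/, so it voices to [g]. → [poabaujpiwigitziu].

iedidebawo, jebuwagegoroude, laadaabaedi, poabaujpiwigitziu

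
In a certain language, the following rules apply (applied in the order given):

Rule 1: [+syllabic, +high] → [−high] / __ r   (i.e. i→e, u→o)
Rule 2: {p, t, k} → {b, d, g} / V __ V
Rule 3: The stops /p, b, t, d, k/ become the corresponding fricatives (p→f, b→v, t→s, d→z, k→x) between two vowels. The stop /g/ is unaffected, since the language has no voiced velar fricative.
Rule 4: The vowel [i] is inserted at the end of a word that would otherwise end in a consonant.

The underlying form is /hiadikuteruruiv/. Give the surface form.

hiaziguzeroruivi

Rule 1 (pre-rhotic lowering): /u/ is a high vowel immediately before /r/, so it lowers to [o]. /hiadikuteruruiv/ → hiadikuteroruiv.
Rule 2 (intervocalic voicing): /k/ is a voiceless stop between vowels /i/ and /u/, so it voices to [g]. /t/ is a voiceless stop between vowels /u/ and /e/, so it voices to [d]. /hiadikuteroruiv/ → hiadiguderoruiv.
Rule 3 (intervocalic spirantization): /d/ is a stop between vowels /a/ and /i/, so it spirantizes to the fricative [z]. /d/ is a stop between vowels /u/ and /e/, so it spirantizes to the fricative [z]. /hiadiguderoruiv/ → hiaziguzeroruiv.
Rule 4 (final i-epenthesis): the form ends in the consonant /v/, so [i] is inserted word-finally. /hiaziguzeroruiv/ → hiaziguzeroruivi.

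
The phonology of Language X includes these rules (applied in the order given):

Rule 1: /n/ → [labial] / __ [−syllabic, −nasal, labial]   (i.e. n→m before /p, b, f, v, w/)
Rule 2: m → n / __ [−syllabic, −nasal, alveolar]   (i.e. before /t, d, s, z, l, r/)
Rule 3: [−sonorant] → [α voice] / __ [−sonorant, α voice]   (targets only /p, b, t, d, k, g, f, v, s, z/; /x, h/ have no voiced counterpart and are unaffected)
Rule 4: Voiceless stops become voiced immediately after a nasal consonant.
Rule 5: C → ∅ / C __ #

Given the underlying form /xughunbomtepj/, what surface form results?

xukhumbondep

Rule 1 (nasal place assimilation): /n/ precedes the labial consonant /b/, so it assimilates in place to [m]. /xughunbomtepj/ → xughumbomtepj.
Rule 2 (nasal place assimilation): /m/ precedes the alveolar consonant /t/, so it assimilates in place to [n]. /xughumbomtepj/ → xughumbontepj.
Rule 3 (regressive voicing assimilation): /g/ precedes the voiceless obstruent /h/, so it devoices to [k] by assimilation. /xughumbontepj/ → xukhumbontepj.
Rule 4 (post-nasal voicing): /t/ is a voiceless stop immediately after the nasal /n/, so it voices to [d]. /xukhumbontepj/ → xukhumbondepj.
Rule 5 (final cluster simplification): /j/ is the second consonant of a word-final cluster /pj/, so it deletes. /xukhumbondepj/ → xukhumbondep.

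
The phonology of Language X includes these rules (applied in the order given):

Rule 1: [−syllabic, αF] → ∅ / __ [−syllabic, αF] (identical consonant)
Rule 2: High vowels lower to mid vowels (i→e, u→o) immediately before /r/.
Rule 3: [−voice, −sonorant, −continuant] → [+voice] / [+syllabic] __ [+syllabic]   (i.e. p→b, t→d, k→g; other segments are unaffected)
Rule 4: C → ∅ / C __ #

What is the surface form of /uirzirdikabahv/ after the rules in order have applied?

uerzerdigabah

Rule 1 (degemination): no segment meets the environment; /uirzirdikabahv/ is unchanged.
Rule 2 (pre-rhotic lowering): /i/ is a high vowel immediately before /r/, so it lowers to [e]. /i/ is a high vowel immediately before /r/, so it lowers to [e]. /uirzirdikabahv/ → uerzerdikabahv.
Rule 3 (intervocalic voicing): /k/ is a voiceless stop between vowels /i/ and /a/, so it voices to [g]. /uerzerdikabahv/ → uerzerdigabahv.
Rule 4 (final cluster simplification): /v/ is the second consonant of a word-final cluster /hv/, so it deletes. /uerzerdigabahv/ → uerzerdigabah.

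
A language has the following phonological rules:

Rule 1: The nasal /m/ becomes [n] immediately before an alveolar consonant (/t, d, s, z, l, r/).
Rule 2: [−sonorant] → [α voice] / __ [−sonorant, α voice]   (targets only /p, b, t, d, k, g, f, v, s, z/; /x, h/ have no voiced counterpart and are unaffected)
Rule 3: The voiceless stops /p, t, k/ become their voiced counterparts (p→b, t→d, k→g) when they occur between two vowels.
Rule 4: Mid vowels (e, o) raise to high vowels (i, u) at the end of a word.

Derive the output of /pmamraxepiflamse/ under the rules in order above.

pmanraxebiflansi

Rule 1 (nasal place assimilation): /m/ precedes the alveolar consonant /r/, so it assimilates in place to [n]. /m/ precedes the alveolar consonant /s/, so it assimilates in place to [n]. /pmamraxepiflamse/ → pmanraxepiflanse.
Rule 2 (regressive voicing assimilation): no segment meets the environment; /pmanraxepiflanse/ is unchanged.
Rule 3 (intervocalic voicing): /p/ is a voiceless stop between vowels /e/ and /i/, so it voices to [b]. /pmanraxepiflanse/ → pmanraxebiflanse.
Rule 4 (final vowel raising): /e/ is a mid vowel in word-final position, so it raises to [i]. /pmanraxebiflanse/ → pmanraxebiflansi.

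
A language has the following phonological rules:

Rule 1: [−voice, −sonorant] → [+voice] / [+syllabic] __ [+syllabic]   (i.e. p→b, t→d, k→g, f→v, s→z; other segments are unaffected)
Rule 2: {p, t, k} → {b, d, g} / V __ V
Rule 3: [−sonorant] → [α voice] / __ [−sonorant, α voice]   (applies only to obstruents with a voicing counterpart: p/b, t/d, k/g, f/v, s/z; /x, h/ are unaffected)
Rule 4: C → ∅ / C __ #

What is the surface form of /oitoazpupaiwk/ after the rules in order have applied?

Rule 1 (intervocalic voicing): /t/ is a voiceless obstruent between vowels /i/ and /o/, so it voices to [d]. /p/ is a voiceless obstruent between vowels /u/ and /a/, so it voices to [b]. /oitoazpupaiwk/ → oidoazpubaiwk.
Rule 2 (intervocalic voicing): no segment meets the environment; /oidoazpubaiwk/ is unchanged.
Rule 3 (regressive voicing assimilation): /z/ precedes the voiceless obstruent /p/, so it devoices to [s] by assimilation. /oidoazpubaiwk/ → oidoaspubaiwk.
Rule 4 (final cluster simplification): /k/ is the second consonant of a word-final cluster /wk/, so it deletes. /oidoaspubaiwk/ → oidoaspubaiw.

oidoaspubaiw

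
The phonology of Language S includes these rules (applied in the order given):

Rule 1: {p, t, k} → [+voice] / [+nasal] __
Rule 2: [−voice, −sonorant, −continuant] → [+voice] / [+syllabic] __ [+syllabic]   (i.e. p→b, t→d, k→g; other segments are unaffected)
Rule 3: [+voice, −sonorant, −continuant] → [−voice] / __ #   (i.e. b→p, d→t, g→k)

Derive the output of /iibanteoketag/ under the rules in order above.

iibandeogedak

Rule 1 (post-nasal voicing): /t/ is a voiceless stop immediately after the nasal /n/, so it voices to [d]. /iibanteoketag/ → iibandeoketag.
Rule 2 (intervocalic voicing): /k/ is a voiceless stop between vowels /o/ and /e/, so it voices to [g]. /t/ is a voiceless stop between vowels /e/ and /a/, so it voices to [d]. /iibandeoketag/ → iibandeogedag.
Rule 3 (final devoicing): /g/ is a voiced stop in word-final position, so it devoices to [k]. /iibandeogedag/ → iibandeogedak.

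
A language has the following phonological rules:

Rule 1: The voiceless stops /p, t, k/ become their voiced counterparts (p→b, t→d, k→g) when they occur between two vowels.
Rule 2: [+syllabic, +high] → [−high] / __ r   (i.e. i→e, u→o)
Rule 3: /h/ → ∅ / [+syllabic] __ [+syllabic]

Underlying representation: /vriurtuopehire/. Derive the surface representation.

vriortuobeere

Rule 1 (intervocalic voicing): /p/ is a voiceless stop between vowels /o/ and /e/, so it voices to [b]. /vriurtuopehire/ → vriurtuobehire.
Rule 2 (pre-rhotic lowering): /u/ is a high vowel immediately before /r/, so it lowers to [o]. /i/ is a high vowel immediately before /r/, so it lowers to [e]. /vriurtuobehire/ → vriortuobehere.
Rule 3 (intervocalic h-deletion): /h/ occurs between vowels /e/ and /e/, so it deletes. /vriortuobehere/ → vriortuobeere.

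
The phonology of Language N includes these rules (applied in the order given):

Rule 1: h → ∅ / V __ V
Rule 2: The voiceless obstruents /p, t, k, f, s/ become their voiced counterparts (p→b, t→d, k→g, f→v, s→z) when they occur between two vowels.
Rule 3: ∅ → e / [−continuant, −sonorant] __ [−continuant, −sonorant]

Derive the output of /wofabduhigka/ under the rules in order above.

Rule 1 (intervocalic h-deletion): /h/ occurs between vowels /u/ and /i/, so it deletes. /wofabduhigka/ → wofabduigka.
Rule 2 (intervocalic voicing): /f/ is a voiceless obstruent between vowels /o/ and /a/, so it voices to [v]. /wofabduigka/ → wovabduigka.
Rule 3 (stop-cluster e-epenthesis): /b/ and /d/ form a stop–stop cluster, so [e] is inserted between them. /g/ and /k/ form a stop–stop cluster, so [e] is inserted between them. /wovabduigka/ → wovabeduigeka.

wovabeduigeka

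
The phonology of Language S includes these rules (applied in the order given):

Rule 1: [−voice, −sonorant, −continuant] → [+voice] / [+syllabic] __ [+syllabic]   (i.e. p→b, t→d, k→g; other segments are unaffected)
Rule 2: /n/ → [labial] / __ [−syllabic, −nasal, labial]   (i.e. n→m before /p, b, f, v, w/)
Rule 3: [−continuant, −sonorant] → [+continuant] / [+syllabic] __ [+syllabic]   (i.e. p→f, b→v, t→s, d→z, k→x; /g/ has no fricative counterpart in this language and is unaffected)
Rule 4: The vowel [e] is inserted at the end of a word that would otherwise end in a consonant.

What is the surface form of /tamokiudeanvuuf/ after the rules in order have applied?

Rule 1 (intervocalic voicing): /k/ is a voiceless stop between vowels /o/ and /i/, so it voices to [g]. /tamokiudeanvuuf/ → tamogiudeanvuuf.
Rule 2 (nasal place assimilation): /n/ precedes the labial consonant /v/, so it assimilates in place to [m]. /tamogiudeanvuuf/ → tamogiudeamvuuf.
Rule 3 (intervocalic spirantization): /d/ is a stop between vowels /u/ and /e/, so it spirantizes to the fricative [z]. /tamogiudeamvuuf/ → tamogiuzeamvuuf.
Rule 4 (final e-epenthesis): the form ends in the consonant /f/, so [e] is inserted word-finally. /tamogiuzeamvuuf/ → tamogiuzeamvuufe.

tamogiuzeamvuufe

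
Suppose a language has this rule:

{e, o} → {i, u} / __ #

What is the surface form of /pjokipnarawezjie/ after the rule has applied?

/e/ is a mid vowel in word-final position, so it raises to [i].
The other instances of /o/, /e/ do not occur in the required environment and remain unchanged.
Surface form: [pjokipnarawezjii].

pjokipnarawezjii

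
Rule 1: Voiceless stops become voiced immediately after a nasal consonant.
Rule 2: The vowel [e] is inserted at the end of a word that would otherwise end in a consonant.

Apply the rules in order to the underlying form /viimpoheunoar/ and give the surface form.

Rule 1 (post-nasal voicing): /p/ is a voiceless stop immediately after the nasal /m/, so it voices to [b]. /viimpoheunoar/ → viimboheunoar.
Rule 2 (final e-epenthesis): the form ends in the consonant /r/, so [e] is inserted word-finally. /viimboheunoar/ → viimboheunoare.

viimboheunoare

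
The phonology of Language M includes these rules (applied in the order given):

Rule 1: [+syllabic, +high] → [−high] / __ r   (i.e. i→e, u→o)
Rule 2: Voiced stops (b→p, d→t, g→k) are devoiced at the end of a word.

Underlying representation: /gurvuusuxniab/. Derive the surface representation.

Rule 1 (pre-rhotic lowering): /u/ is a high vowel immediately before /r/, so it lowers to [o]. /gurvuusuxniab/ → gorvuusuxniab.
Rule 2 (final devoicing): /b/ is a voiced stop in word-final position, so it devoices to [p]. /gorvuusuxniab/ → gorvuusuxniap.

gorvuusuxniap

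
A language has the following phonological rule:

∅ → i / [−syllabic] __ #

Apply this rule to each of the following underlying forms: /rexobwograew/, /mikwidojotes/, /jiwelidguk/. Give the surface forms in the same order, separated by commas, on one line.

rexobwograewi, mikwidojotesi, jiwelidguki

/rexobwograew/: the form ends in the consonant /w/, so [i] is inserted word-finally. → [rexobwograewi].
/mikwidojotes/: the form ends in the consonant /s/, so [i] is inserted word-finally. → [mikwidojotesi].
/jiwelidguk/: the form ends in the consonant /k/, so [i] is inserted word-finally. → [jiwelidguki].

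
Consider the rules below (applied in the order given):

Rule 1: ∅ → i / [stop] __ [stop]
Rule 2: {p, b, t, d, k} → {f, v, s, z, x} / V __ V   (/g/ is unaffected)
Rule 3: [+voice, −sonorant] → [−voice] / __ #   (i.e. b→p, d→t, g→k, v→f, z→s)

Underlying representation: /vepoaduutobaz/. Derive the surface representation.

vefoazuusovas

Rule 1 (stop-cluster i-epenthesis): no segment meets the environment; /vepoaduutobaz/ is unchanged.
Rule 2 (intervocalic spirantization): /p/ is a stop between vowels /e/ and /o/, so it spirantizes to the fricative [f]. /d/ is a stop between vowels /a/ and /u/, so it spirantizes to the fricative [z]. /t/ is a stop between vowels /u/ and /o/, so it spirantizes to the fricative [s]. /b/ is a stop between vowels /o/ and /a/, so it spirantizes to the fricative [v]. /vepoaduutobaz/ → vefoazuusovaz.
Rule 3 (final devoicing): /z/ is a voiced obstruent in word-final position, so it devoices to [s]. /vefoazuusovaz/ → vefoazuusovas.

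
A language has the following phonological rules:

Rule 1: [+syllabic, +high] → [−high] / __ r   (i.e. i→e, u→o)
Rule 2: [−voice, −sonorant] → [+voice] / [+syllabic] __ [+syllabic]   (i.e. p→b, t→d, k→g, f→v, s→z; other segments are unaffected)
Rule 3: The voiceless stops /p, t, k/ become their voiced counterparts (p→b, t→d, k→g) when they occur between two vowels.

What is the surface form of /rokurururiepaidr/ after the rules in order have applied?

rogorororiebaidr

Rule 1 (pre-rhotic lowering): /u/ is a high vowel immediately before /r/, so it lowers to [o]. /u/ is a high vowel immediately before /r/, so it lowers to [o]. /u/ is a high vowel immediately before /r/, so it lowers to [o]. /rokurururiepaidr/ → rokorororiepaidr.
Rule 2 (intervocalic voicing): /k/ is a voiceless obstruent between vowels /o/ and /o/, so it voices to [g]. /p/ is a voiceless obstruent between vowels /e/ and /a/, so it voices to [b]. /rokorororiepaidr/ → rogorororiebaidr.
Rule 3 (intervocalic voicing): no segment meets the environment; /rogorororiebaidr/ is unchanged.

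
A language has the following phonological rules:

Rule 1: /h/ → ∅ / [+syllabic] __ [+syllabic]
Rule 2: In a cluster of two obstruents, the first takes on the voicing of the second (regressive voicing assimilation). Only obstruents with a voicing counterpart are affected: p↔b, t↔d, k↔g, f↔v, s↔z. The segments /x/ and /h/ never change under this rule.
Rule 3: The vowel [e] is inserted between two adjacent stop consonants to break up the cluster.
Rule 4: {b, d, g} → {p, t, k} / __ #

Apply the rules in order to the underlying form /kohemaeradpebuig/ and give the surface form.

koemaeratepebuik

Rule 1 (intervocalic h-deletion): /h/ occurs between vowels /o/ and /e/, so it deletes. /kohemaeradpebuig/ → koemaeradpebuig.
Rule 2 (regressive voicing assimilation): /d/ precedes the voiceless obstruent /p/, so it devoices to [t] by assimilation. /koemaeradpebuig/ → koemaeratpebuig.
Rule 3 (stop-cluster e-epenthesis): /t/ and /p/ form a stop–stop cluster, so [e] is inserted between them. /koemaeratpebuig/ → koemaeratepebuig.
Rule 4 (final devoicing): /g/ is a voiced stop in word-final position, so it devoices to [k]. /koemaeratepebuig/ → koemaeratepebuik.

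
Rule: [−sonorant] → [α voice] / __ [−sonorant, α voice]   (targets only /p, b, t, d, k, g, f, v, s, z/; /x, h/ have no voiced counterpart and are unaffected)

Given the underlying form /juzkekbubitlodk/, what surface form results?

juskegbubitlotk

/z/ precedes the voiceless obstruent /k/, so it devoices to [s] by assimilation.
/k/ precedes the voiced obstruent /b/, so it voices to [g] by assimilation.
/d/ precedes the voiceless obstruent /k/, so it devoices to [t] by assimilation.
Surface form: [juskegbubitlotk].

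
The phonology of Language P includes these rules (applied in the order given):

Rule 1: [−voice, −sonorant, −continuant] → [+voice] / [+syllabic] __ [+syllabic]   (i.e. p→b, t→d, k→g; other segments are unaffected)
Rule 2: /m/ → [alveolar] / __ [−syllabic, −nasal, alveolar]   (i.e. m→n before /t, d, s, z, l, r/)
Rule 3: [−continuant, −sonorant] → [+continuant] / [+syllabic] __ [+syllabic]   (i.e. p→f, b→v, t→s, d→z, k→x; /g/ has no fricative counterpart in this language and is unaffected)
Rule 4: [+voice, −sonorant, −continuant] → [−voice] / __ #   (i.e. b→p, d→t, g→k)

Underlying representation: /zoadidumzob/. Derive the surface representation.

Rule 1 (intervocalic voicing): no segment meets the environment; /zoadidumzob/ is unchanged.
Rule 2 (nasal place assimilation): /m/ precedes the alveolar consonant /z/, so it assimilates in place to [n]. /zoadidumzob/ → zoadidunzob.
Rule 3 (intervocalic spirantization): /d/ is a stop between vowels /a/ and /i/, so it spirantizes to the fricative [z]. /d/ is a stop between vowels /i/ and /u/, so it spirantizes to the fricative [z]. /zoadidunzob/ → zoazizunzob.
Rule 4 (final devoicing): /b/ is a voiced stop in word-final position, so it devoices to [p]. /zoazizunzob/ → zoazizunzop.

zoazizunzop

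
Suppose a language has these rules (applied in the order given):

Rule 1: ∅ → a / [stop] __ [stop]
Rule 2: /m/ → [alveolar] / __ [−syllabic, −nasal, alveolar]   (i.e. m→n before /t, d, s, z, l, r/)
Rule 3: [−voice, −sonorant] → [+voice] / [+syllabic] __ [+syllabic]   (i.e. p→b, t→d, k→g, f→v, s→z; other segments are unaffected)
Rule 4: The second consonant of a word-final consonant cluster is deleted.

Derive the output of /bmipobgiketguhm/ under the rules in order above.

Rule 1 (stop-cluster a-epenthesis): /b/ and /g/ form a stop–stop cluster, so [a] is inserted between them. /t/ and /g/ form a stop–stop cluster, so [a] is inserted between them. /bmipobgiketguhm/ → bmipobagiketaguhm.
Rule 2 (nasal place assimilation): no segment meets the environment; /bmipobagiketaguhm/ is unchanged.
Rule 3 (intervocalic voicing): /p/ is a voiceless obstruent between vowels /i/ and /o/, so it voices to [b]. /k/ is a voiceless obstruent between vowels /i/ and /e/, so it voices to [g]. /t/ is a voiceless obstruent between vowels /e/ and /a/, so it voices to [d]. /bmipobagiketaguhm/ → bmibobagigedaguhm.
Rule 4 (final cluster simplification): /m/ is the second consonant of a word-final cluster /hm/, so it deletes. /bmibobagigedaguhm/ → bmibobagigedaguh.

bmibobagigedaguh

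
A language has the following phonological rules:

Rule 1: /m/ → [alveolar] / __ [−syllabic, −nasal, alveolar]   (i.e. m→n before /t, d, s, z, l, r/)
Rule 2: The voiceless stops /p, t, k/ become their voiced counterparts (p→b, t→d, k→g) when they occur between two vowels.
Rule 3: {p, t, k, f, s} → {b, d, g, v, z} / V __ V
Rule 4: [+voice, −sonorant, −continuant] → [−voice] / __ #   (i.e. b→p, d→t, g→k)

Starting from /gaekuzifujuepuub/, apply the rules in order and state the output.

Rule 1 (nasal place assimilation): no segment meets the environment; /gaekuzifujuepuub/ is unchanged.
Rule 2 (intervocalic voicing): /k/ is a voiceless stop between vowels /e/ and /u/, so it voices to [g]. /p/ is a voiceless stop between vowels /e/ and /u/, so it voices to [b]. /gaekuzifujuepuub/ → gaeguzifujuebuub.
Rule 3 (intervocalic voicing): /f/ is a voiceless obstruent between vowels /i/ and /u/, so it voices to [v]. /gaeguzifujuebuub/ → gaeguzivujuebuub.
Rule 4 (final devoicing): /b/ is a voiced stop in word-final position, so it devoices to [p]. /gaeguzivujuebuub/ → gaeguzivujuebuup.

gaeguzivujuebuup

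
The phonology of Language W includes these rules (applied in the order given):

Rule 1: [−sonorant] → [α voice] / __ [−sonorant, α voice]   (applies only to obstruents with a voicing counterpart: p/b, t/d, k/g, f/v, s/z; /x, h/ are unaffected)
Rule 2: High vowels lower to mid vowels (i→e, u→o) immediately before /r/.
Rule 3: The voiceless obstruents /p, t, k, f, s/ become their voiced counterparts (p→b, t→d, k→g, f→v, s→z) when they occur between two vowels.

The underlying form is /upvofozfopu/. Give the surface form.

ubvovosfobu

Rule 1 (regressive voicing assimilation): /p/ precedes the voiced obstruent /v/, so it voices to [b] by assimilation. /z/ precedes the voiceless obstruent /f/, so it devoices to [s] by assimilation. /upvofozfopu/ → ubvofosfopu.
Rule 2 (pre-rhotic lowering): no segment meets the environment; /ubvofosfopu/ is unchanged.
Rule 3 (intervocalic voicing): /f/ is a voiceless obstruent between vowels /o/ and /o/, so it voices to [v]. /p/ is a voiceless obstruent between vowels /o/ and /u/, so it voices to [b]. /ubvofosfopu/ → ubvovosfobu.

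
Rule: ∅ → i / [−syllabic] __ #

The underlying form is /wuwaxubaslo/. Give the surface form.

No segment of /wuwaxubaslo/ meets the structural description of the rule, so the form surfaces unchanged.

wuwaxubaslo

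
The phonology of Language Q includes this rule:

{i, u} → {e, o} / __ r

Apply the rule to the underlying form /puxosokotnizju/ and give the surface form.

No segment of /puxosokotnizju/ meets the structural description of the rule, so the form surfaces unchanged.

puxosokotnizju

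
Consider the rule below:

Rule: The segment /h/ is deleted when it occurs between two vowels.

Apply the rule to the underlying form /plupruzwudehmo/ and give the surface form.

No segment of /plupruzwudehmo/ meets the structural description of the rule, so the form surfaces unchanged.

plupruzwudehmo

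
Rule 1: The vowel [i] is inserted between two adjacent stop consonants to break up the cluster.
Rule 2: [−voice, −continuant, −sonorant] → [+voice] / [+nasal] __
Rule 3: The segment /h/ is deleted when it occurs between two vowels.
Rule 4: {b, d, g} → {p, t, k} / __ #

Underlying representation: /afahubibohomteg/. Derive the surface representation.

Rule 1 (stop-cluster i-epenthesis): no segment meets the environment; /afahubibohomteg/ is unchanged.
Rule 2 (post-nasal voicing): /t/ is a voiceless stop immediately after the nasal /m/, so it voices to [d]. /afahubibohomteg/ → afahubibohomdeg.
Rule 3 (intervocalic h-deletion): /h/ occurs between vowels /a/ and /u/, so it deletes. /h/ occurs between vowels /o/ and /o/, so it deletes. /afahubibohomdeg/ → afaubiboomdeg.
Rule 4 (final devoicing): /g/ is a voiced stop in word-final position, so it devoices to [k]. /afaubiboomdeg/ → afaubiboomdek.

afaubiboomdek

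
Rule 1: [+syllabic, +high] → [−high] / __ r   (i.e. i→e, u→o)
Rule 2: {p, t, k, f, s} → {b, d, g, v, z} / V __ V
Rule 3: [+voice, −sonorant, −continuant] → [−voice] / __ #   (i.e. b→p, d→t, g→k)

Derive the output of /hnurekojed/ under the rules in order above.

Rule 1 (pre-rhotic lowering): /u/ is a high vowel immediately before /r/, so it lowers to [o]. /hnurekojed/ → hnorekojed.
Rule 2 (intervocalic voicing): /k/ is a voiceless obstruent between vowels /e/ and /o/, so it voices to [g]. /hnorekojed/ → hnoregojed.
Rule 3 (final devoicing): /d/ is a voiced stop in word-final position, so it devoices to [t]. /hnoregojed/ → hnoregojet.

hnoregojet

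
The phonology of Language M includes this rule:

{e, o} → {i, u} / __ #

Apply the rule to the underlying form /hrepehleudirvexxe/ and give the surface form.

/e/ is a mid vowel in word-final position, so it raises to [i].
The other instances of /e/ do not occur in the required environment and remain unchanged.
Surface form: [hrepehleudirvexxi].

hrepehleudirvexxi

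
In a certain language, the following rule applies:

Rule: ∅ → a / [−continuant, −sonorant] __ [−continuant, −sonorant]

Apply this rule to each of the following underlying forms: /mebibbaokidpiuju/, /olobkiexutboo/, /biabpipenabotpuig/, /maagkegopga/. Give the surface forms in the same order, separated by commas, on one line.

/mebibbaokidpiuju/: /b/ and /b/ form a stop–stop cluster, so [a] is inserted between them. /d/ and /p/ form a stop–stop cluster, so [a] is inserted between them. → [mebibabaokidapiuju].
/olobkiexutboo/: /b/ and /k/ form a stop–stop cluster, so [a] is inserted between them. /t/ and /b/ form a stop–stop cluster, so [a] is inserted between them. → [olobakiexutaboo].
/biabpipenabotpuig/: /b/ and /p/ form a stop–stop cluster, so [a] is inserted between them. /t/ and /p/ form a stop–stop cluster, so [a] is inserted between them. → [biabapipenabotapuig].
/maagkegopga/: /g/ and /k/ form a stop–stop cluster, so [a] is inserted between them. /p/ and /g/ form a stop–stop cluster, so [a] is inserted between them. → [maagakegopaga].

mebibabaokidapiuju, olobakiexutaboo, biabapipenabotapuig, maagakegopaga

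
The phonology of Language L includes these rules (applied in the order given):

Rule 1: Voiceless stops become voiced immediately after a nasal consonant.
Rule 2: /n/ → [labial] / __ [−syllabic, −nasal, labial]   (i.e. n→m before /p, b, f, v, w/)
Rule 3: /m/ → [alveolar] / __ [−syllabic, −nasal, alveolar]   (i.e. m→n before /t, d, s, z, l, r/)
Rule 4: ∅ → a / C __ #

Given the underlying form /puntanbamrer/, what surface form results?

Rule 1 (post-nasal voicing): /t/ is a voiceless stop immediately after the nasal /n/, so it voices to [d]. /puntanbamrer/ → pundanbamrer.
Rule 2 (nasal place assimilation): /n/ precedes the labial consonant /b/, so it assimilates in place to [m]. /pundanbamrer/ → pundambamrer.
Rule 3 (nasal place assimilation): /m/ precedes the alveolar consonant /r/, so it assimilates in place to [n]. /pundambamrer/ → pundambanrer.
Rule 4 (final a-epenthesis): the form ends in the consonant /r/, so [a] is inserted word-finally. /pundambanrer/ → pundambanrera.

pundambanrera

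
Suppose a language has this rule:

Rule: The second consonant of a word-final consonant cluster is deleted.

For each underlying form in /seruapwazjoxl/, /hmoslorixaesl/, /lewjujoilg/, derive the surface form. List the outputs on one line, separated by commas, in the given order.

/seruapwazjoxl/: /l/ is the second consonant of a word-final cluster /xl/, so it deletes. → [seruapwazjox].
/hmoslorixaesl/: /l/ is the second consonant of a word-final cluster /sl/, so it deletes. → [hmoslorixaes].
/lewjujoilg/: /g/ is the second consonant of a word-final cluster /lg/, so it deletes. → [lewjujoil].

seruapwazjox, hmoslorixaes, lewjujoil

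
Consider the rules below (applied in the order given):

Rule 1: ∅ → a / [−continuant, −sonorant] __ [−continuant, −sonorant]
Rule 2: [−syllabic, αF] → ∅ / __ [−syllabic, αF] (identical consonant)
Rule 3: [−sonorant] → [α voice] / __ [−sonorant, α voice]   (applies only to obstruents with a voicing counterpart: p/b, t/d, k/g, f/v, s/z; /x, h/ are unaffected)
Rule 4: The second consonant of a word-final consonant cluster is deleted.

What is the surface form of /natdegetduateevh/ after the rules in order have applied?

Rule 1 (stop-cluster a-epenthesis): /t/ and /d/ form a stop–stop cluster, so [a] is inserted between them. /t/ and /d/ form a stop–stop cluster, so [a] is inserted between them. /natdegetduateevh/ → natadegetaduateevh.
Rule 2 (degemination): no segment meets the environment; /natadegetaduateevh/ is unchanged.
Rule 3 (regressive voicing assimilation): /v/ precedes the voiceless obstruent /h/, so it devoices to [f] by assimilation. /natadegetaduateevh/ → natadegetaduateefh.
Rule 4 (final cluster simplification): /h/ is the second consonant of a word-final cluster /fh/, so it deletes. /natadegetaduateefh/ → natadegetaduateef.

natadegetaduateef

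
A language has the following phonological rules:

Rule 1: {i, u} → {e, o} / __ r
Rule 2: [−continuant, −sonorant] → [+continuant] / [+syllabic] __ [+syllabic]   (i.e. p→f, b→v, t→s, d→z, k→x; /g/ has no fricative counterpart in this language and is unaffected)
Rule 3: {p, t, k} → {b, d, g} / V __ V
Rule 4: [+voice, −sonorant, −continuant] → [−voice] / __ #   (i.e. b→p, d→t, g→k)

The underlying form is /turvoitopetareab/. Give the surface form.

torvoisofesareap

Rule 1 (pre-rhotic lowering): /u/ is a high vowel immediately before /r/, so it lowers to [o]. /turvoitopetareab/ → torvoitopetareab.
Rule 2 (intervocalic spirantization): /t/ is a stop between vowels /i/ and /o/, so it spirantizes to the fricative [s]. /p/ is a stop between vowels /o/ and /e/, so it spirantizes to the fricative [f]. /t/ is a stop between vowels /e/ and /a/, so it spirantizes to the fricative [s]. /torvoitopetareab/ → torvoisofesareab.
Rule 3 (intervocalic voicing): no segment meets the environment; /torvoisofesareab/ is unchanged.
Rule 4 (final devoicing): /b/ is a voiced stop in word-final position, so it devoices to [p]. /torvoisofesareab/ → torvoisofesareap.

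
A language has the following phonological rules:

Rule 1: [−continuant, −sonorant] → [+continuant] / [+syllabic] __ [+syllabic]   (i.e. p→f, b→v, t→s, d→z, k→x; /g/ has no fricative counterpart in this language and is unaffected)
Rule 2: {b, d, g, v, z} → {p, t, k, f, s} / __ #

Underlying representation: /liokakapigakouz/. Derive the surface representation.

Rule 1 (intervocalic spirantization): /k/ is a stop between vowels /o/ and /a/, so it spirantizes to the fricative [x]. /k/ is a stop between vowels /a/ and /a/, so it spirantizes to the fricative [x]. /p/ is a stop between vowels /a/ and /i/, so it spirantizes to the fricative [f]. /k/ is a stop between vowels /a/ and /o/, so it spirantizes to the fricative [x]. /liokakapigakouz/ → lioxaxafigaxouz.
Rule 2 (final devoicing): /z/ is a voiced obstruent in word-final position, so it devoices to [s]. /lioxaxafigaxouz/ → lioxaxafigaxous.

lioxaxafigaxous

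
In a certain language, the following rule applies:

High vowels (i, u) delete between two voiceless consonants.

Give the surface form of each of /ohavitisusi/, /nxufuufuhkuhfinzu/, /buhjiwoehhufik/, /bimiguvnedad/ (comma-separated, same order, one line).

/ohavitisusi/: /i/ is a high vowel flanked by voiceless consonants /t/ and /s/, so it deletes. /u/ is a high vowel flanked by voiceless consonants /s/ and /s/, so it deletes. → [ohavitssi].
/nxufuufuhkuhfinzu/: /u/ is a high vowel flanked by voiceless consonants /x/ and /f/, so it deletes. /u/ is a high vowel flanked by voiceless consonants /f/ and /h/, so it deletes. /u/ is a high vowel flanked by voiceless consonants /k/ and /h/, so it deletes. → [nxfuufhkhfinzu].
/buhjiwoehhufik/: /u/ is a high vowel flanked by voiceless consonants /h/ and /f/, so it deletes. /i/ is a high vowel flanked by voiceless consonants /f/ and /k/, so it deletes. → [buhjiwoehhfk].
/bimiguvnedad/: the rule's environment is not met; surfaces unchanged as [bimiguvnedad].

ohavitssi, nxfuufhkhfinzu, buhjiwoehhfk, bimiguvnedad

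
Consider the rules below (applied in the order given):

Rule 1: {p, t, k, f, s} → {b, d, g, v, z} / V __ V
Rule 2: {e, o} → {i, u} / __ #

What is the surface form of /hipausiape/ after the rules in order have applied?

hibauziabi

Rule 1 (intervocalic voicing): /p/ is a voiceless obstruent between vowels /i/ and /a/, so it voices to [b]. /s/ is a voiceless obstruent between vowels /u/ and /i/, so it voices to [z]. /p/ is a voiceless obstruent between vowels /a/ and /e/, so it voices to [b]. /hipausiape/ → hibauziabe.
Rule 2 (final vowel raising): /e/ is a mid vowel in word-final position, so it raises to [i]. /hibauziabe/ → hibauziabi.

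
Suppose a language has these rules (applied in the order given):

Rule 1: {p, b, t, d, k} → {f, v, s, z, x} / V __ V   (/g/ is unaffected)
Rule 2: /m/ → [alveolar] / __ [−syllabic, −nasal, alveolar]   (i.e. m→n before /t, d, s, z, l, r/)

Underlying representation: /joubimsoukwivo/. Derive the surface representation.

jouvinsoukwivo

Rule 1 (intervocalic spirantization): /b/ is a stop between vowels /u/ and /i/, so it spirantizes to the fricative [v]. /joubimsoukwivo/ → jouvimsoukwivo.
Rule 2 (nasal place assimilation): /m/ precedes the alveolar consonant /s/, so it assimilates in place to [n]. /jouvimsoukwivo/ → jouvinsoukwivo.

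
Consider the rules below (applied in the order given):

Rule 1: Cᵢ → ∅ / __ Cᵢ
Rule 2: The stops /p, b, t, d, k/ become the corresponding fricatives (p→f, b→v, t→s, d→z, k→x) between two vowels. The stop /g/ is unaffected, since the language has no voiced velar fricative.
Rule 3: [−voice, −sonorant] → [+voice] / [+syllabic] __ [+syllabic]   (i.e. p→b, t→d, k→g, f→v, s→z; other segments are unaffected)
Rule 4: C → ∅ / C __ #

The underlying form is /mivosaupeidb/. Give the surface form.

Rule 1 (degemination): no segment meets the environment; /mivosaupeidb/ is unchanged.
Rule 2 (intervocalic spirantization): /p/ is a stop between vowels /u/ and /e/, so it spirantizes to the fricative [f]. /mivosaupeidb/ → mivosaufeidb.
Rule 3 (intervocalic voicing): /s/ is a voiceless obstruent between vowels /o/ and /a/, so it voices to [z]. /f/ is a voiceless obstruent between vowels /u/ and /e/, so it voices to [v]. /mivosaufeidb/ → mivozauveidb.
Rule 4 (final cluster simplification): /b/ is the second consonant of a word-final cluster /db/, so it deletes. /mivozauveidb/ → mivozauveid.

mivozauveid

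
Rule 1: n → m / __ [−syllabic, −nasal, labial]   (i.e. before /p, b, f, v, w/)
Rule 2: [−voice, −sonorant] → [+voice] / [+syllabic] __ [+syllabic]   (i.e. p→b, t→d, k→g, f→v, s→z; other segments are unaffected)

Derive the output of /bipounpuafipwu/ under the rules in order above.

biboumpuavipwu

Rule 1 (nasal place assimilation): /n/ precedes the labial consonant /p/, so it assimilates in place to [m]. /bipounpuafipwu/ → bipoumpuafipwu.
Rule 2 (intervocalic voicing): /p/ is a voiceless obstruent between vowels /i/ and /o/, so it voices to [b]. /f/ is a voiceless obstruent between vowels /a/ and /i/, so it voices to [v]. /bipoumpuafipwu/ → biboumpuavipwu.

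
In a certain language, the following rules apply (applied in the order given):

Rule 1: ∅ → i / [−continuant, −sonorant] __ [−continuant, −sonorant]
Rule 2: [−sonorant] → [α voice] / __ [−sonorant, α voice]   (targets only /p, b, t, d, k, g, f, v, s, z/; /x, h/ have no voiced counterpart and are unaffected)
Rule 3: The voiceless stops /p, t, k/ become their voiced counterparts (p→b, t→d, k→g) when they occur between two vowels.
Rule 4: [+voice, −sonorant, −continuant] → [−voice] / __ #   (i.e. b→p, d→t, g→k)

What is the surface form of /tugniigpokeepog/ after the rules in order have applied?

tugniigibogeebok

Rule 1 (stop-cluster i-epenthesis): /g/ and /p/ form a stop–stop cluster, so [i] is inserted between them. /tugniigpokeepog/ → tugniigipokeepog.
Rule 2 (regressive voicing assimilation): no segment meets the environment; /tugniigipokeepog/ is unchanged.
Rule 3 (intervocalic voicing): /p/ is a voiceless stop between vowels /i/ and /o/, so it voices to [b]. /k/ is a voiceless stop between vowels /o/ and /e/, so it voices to [g]. /p/ is a voiceless stop between vowels /e/ and /o/, so it voices to [b]. /tugniigipokeepog/ → tugniigibogeebog.
Rule 4 (final devoicing): /g/ is a voiced stop in word-final position, so it devoices to [k]. /tugniigibogeebog/ → tugniigibogeebok.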